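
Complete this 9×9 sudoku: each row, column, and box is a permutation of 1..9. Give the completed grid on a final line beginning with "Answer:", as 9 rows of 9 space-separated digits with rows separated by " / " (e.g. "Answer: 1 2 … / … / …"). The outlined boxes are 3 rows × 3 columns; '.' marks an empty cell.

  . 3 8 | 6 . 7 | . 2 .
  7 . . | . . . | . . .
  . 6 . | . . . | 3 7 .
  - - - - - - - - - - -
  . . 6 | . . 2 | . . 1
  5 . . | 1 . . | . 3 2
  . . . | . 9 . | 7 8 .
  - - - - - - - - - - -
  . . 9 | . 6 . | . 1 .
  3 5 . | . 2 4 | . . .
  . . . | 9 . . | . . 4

Step 1. [r8c3∈{1,7}] row 8 places 1 nowhere but r8c3, so r8c3=1.
Step 2. [r7c9∈{3,5,7,8}] 3 has one home in col 9: r7c9 ⇒ r7c9=3.
Step 3. [r9c1∈{2,6,8}] across col 1, 6 lands solely at r9c1, so r9c1=6.
Step 4. [r9c8∈{5}] r9c8 has the single candidate 5, so r9c8=5.
Step 5. [r8c9∈{6,7,8,9}] r8c9 is the only open cell in col 9 admitting 7. So r8c9=7.
Step 6. [r8c4∈{8}] nothing but 8 survives at r8c4, so r8c4=8.
Step 7. [r6c3∈{2,3,4}] r6c3 is the only open cell in col 3 admitting 3 ⇒ r6c3=3.
Step 8. [r7c6∈{5}] only 5 remains possible at r7c6 ⇒ r7c6=5.
Step 9. [r7c4∈{7}] nothing but 7 survives at r7c4, so r7c4=7.
Step 10. [r6c6∈{6}] nothing but 6 survives at r6c6 ⇒ r6c6=6.
Step 11. [r6c9∈{5}] r6c9 is down to just 5, so r6c9=5.
Step 12. [r6c4∈{4}] r6c4 is down to just 4. So r6c4=4.
Step 13. [r1c9∈{9}] r1c9 has the single candidate 9, so r1c9=9.
Step 14. [r5c6∈{8}] only 8 remains possible at r5c6 ⇒ r5c6=8.
Step 15. [r5c7∈{4,6,9}] in row 5, 6 fits only at r5c7, so r5c7=6.
Step 16. [r5c2∈{4,7,9}] row 5 places 9 nowhere but r5c2, so r5c2=9.
Step 17. [r5c3∈{4,7}] r5c3 is the only open cell in row 5 admitting 4 ⇒ r5c3=4.
Step 18. [r3c1∈{1,2,4,9}] 9 has one home in col 1: r3c1, so r3c1=9.
Step 19. [r3c5∈{1,4,5,8}] across row 3, 4 lands solely at r3c5 ⇒ r3c5=4.
Step 20. [r2c5∈{1,3,5,8}] across col 5, 8 lands solely at r2c5. So r2c5=8.
Step 21. [r3c6∈{1}] r3c6 is down to just 1. So r3c6=1.
Step 22. [r1c5∈{5}] nothing but 5 survives at r1c5, so r1c5=5.
Step 23. [r4c2∈{7,8}] across box 4, 7 lands solely at r4c2. So r4c2=7.
Step 24. [r2c7∈{1,4,5}] 5 has one home in col 7: r2c7, so r2c7=5.
Step 25. [r2c3∈{2}] r2c3 has the single candidate 2. So r2c3=2.
Step 26. [r2c2∈{1,4}] row 2 places 1 nowhere but r2c2, so r2c2=1.
Step 27. [r2c8∈{4,6}] in row 2, 4 fits only at r2c8. So r2c8=4.
Step 28. [r7c2∈{2,4,8}] across col 2, 4 lands solely at r7c2 ⇒ r7c2=4.
Step 29. [r9c2∈{2,8}] r9c2 is the only open cell in col 2 admitting 8, so r9c2=8.
Step 30. [r9c6∈{3}] r9c6 has the single candidate 3 ⇒ r9c6=3.
Step 31. [r7c1∈{2}] r7c1 has the single candidate 2. So r7c1=2.
Step 32. [r8c7∈{9}] only 9 remains possible at r8c7. So r8c7=9.
Step 33. [r4c5∈{3}] r4c5's peers cover all but 3. So r4c5=3.
Step 34. [r5c5∈{7}] r5c5's peers cover all but 7, so r5c5=7.
Step 35. [r9c5∈{1}] r9c5's peers cover all but 1 ⇒ r9c5=1.
Step 36. [r9c7∈{2}] r9c7's peers cover all but 2, so r9c7=2.
Step 37. [r3c9∈{8}] only 8 remains possible at r3c9. So r3c9=8.
Step 38. [r2c9∈{6}] r2c9 is down to just 6. So r2c9=6.
Step 39. [r4c1∈{8}] r4c1's peers cover all but 8, so r4c1=8.
Step 40. [r4c8∈{9}] nothing but 9 survives at r4c8. So r4c8=9.
Step 41. [r4c7∈{4}] r4c7 is down to just 4. So r4c7=4.
Step 42. [r1c1∈{4}] r1c1 has the single candidate 4. So r1c1=4.
Step 43. [r2c6∈{9}] only 9 remains possible at r2c6, so r2c6=9.
Step 44. [r6c1∈{1}] r6c1 has the single candidate 1. So r6c1=1.
Step 45. [r3c4∈{2}] r3c4 has the single candidate 2, so r3c4=2.
Step 46. [r4c4∈{5}] r4c4 has the single candidate 5 ⇒ r4c4=5.
Step 47. [r1c7∈{1}] r1c7's peers cover all but 1. So r1c7=1.
Step 48. [r6c2∈{2}] r6c2 has the single candidate 2, so r6c2=2.
Step 49. [r2c4∈{3}] r2c4's peers cover all but 3 ⇒ r2c4=3.
Step 50. [r9c3∈{7}] r9c3 has the single candidate 7 ⇒ r9c3=7.
Step 51. [r8c8∈{6}] r8c8 has the single candidate 6. So r8c8=6.
Step 52. [r7c7∈{8}] r7c7 has the single candidate 8, so r7c7=8.
Step 53. [r3c3∈{5}] only 5 remains possible at r3c3. So r3c3=5.

Answer: 4 3 8 6 5 7 1 2 9 / 7 1 2 3 8 9 5 4 6 / 9 6 5 2 4 1 3 7 8 / 8 7 6 5 3 2 4 9 1 / 5 9 4 1 7 8 6 3 2 / 1 2 3 4 9 6 7 8 5 / 2 4 9 7 6 5 8 1 3 / 3 5 1 8 2 4 9 6 7 / 6 8 7 9 1 3 2 5 4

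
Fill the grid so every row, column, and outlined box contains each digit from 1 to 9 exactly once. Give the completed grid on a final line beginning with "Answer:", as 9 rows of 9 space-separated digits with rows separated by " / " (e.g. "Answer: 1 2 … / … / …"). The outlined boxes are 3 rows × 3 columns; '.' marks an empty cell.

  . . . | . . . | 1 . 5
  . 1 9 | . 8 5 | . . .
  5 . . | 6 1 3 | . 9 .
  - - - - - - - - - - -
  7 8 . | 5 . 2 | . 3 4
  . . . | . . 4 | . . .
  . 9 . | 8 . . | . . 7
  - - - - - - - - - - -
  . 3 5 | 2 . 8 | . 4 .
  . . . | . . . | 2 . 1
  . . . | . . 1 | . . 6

Step 1. [r6c6∈{6}] r6c6 has the single candidate 6, so r6c6=6.
Step 2. [r4c5∈{9}] only 9 remains possible at r4c5, so r4c5=9.
Step 3. [r9c7∈{3,5,7,8,9}] across box 9, 3 lands solely at r9c7 ⇒ r9c7=3.
Step 4. [r1c5∈{2,4,7}] 2 has one home in col 5: r1c5, so r1c5=2.
Step 5. [r5c4∈{1,3,7}] r5c4 is the only open cell in col 4 admitting 1, so r5c4=1.
Step 6. [r5c2∈{2,5,6}] in col 2, 5 fits only at r5c2 ⇒ r5c2=5.
Step 7. [r4c7∈{6}] nothing but 6 survives at r4c7, so r4c7=6.
Step 8. [r6c8∈{1,2,5}] r6c8 is the only open cell in col 8 admitting 1 ⇒ r6c8=1.
Step 9. [r5c5∈{3,7}] 7 has one home in row 5: r5c5. So r5c5=7.
Step 10. [r7c7∈{7,9}] row 7 places 7 nowhere but r7c7. So r7c7=7.
Step 11. [r8c4∈{3,4,7,9}] 3 has one home in col 4: r8c4. So r8c4=3.
Step 12. [r2c7∈{4}] r2c7 has the single candidate 4. So r2c7=4.
Step 13. [r1c4∈{4,7,9}] 4 has one home in box 2: r1c4, so r1c4=4.
Step 14. [r3c7∈{8}] only 8 remains possible at r3c7 ⇒ r3c7=8.
Step 15. [r3c9∈{2}] only 2 remains possible at r3c9, so r3c9=2.
Step 16. [r2c1∈{2,3,6}] 2 has one home in row 2: r2c1. So r2c1=2.
Step 17. [r6c3∈{2,3,4}] across row 6, 2 lands solely at r6c3. So r6c3=2.
Step 18. [r6c1∈{3,4}] r6c1 is the only open cell in row 6 admitting 4. So r6c1=4.
Step 19. [r2c4∈{7}] only 7 remains possible at r2c4 ⇒ r2c4=7.
Step 20. [r8c6∈{7,9}] r8c6 is the only open cell in col 6 admitting 7 ⇒ r8c6=7.
Step 21. [r8c1∈{6,8,9}] 9 has one home in row 8: r8c1, so r8c1=9.
Step 22. [r9c1∈{8}] r9c1's peers cover all but 8 ⇒ r9c1=8.
Step 23. [r1c8∈{6,7}] in col 8, 7 fits only at r1c8 ⇒ r1c8=7.
Step 24. [r1c2∈{6}] r1c2 is down to just 6, so r1c2=6.
Step 25. [r8c2∈{4}] r8c2 is down to just 4, so r8c2=4.
Step 26. [r8c3∈{6}] nothing but 6 survives at r8c3 ⇒ r8c3=6.
Step 27. [r9c8∈{5}] only 5 remains possible at r9c8. So r9c8=5.
Step 28. [r1c1∈{3}] r1c1's peers cover all but 3 ⇒ r1c1=3.
Step 29. [r5c9∈{8,9}] r5c9 is the only open cell in col 9 admitting 8, so r5c9=8.
Step 30. [r9c3∈{7}] r9c3 is down to just 7 ⇒ r9c3=7.
Step 31. [r3c3∈{4}] r3c3 has the single candidate 4 ⇒ r3c3=4.
Step 32. [r2c8∈{6}] nothing but 6 survives at r2c8 ⇒ r2c8=6.
Step 33. [r3c2∈{7}] r3c2's peers cover all but 7. So r3c2=7.
Step 34. [r5c7∈{9}] r5c7 is down to just 9 ⇒ r5c7=9.
Step 35. [r5c1∈{6}] r5c1 has the single candidate 6 ⇒ r5c1=6.
Step 36. [r9c5∈{4}] r9c5's peers cover all but 4 ⇒ r9c5=4.
Step 37. [r5c8∈{2}] r5c8's peers cover all but 2 ⇒ r5c8=2.
Step 38. [r9c4∈{9}] r9c4 is down to just 9 ⇒ r9c4=9.
Step 39. [r8c5∈{5}] nothing but 5 survives at r8c5, so r8c5=5.
Step 40. [r1c6∈{9}] r1c6's peers cover all but 9, so r1c6=9.
Step 41. [r7c9∈{9}] only 9 remains possible at r7c9 ⇒ r7c9=9.
Step 42. [r7c5∈{6}] r7c5 is down to just 6. So r7c5=6.
Step 43. [r7c1∈{1}] r7c1 is down to just 1, so r7c1=1.
Step 44. [r9c2∈{2}] only 2 remains possible at r9c2, so r9c2=2.
Step 45. [r8c8∈{8}] r8c8's peers cover all but 8 ⇒ r8c8=8.
Step 46. [r2c9∈{3}] r2c9 is down to just 3. So r2c9=3.
Step 47. [r6c5∈{3}] only 3 remains possible at r6c5. So r6c5=3.
Step 48. [r5c3∈{3}] nothing but 3 survives at r5c3, so r5c3=3.
Step 49. [r6c7∈{5}] r6c7 has the single candidate 5. So r6c7=5.
Step 50. [r4c3∈{1}] r4c3 has the single candidate 1. So r4c3=1.
Step 51. [r1c3∈{8}] r1c3 has the single candidate 8. So r1c3=8.

Answer: 3 6 8 4 2 9 1 7 5 / 2 1 9 7 8 5 4 6 3 / 5 7 4 6 1 3 8 9 2 / 7 8 1 5 9 2 6 3 4 / 6 5 3 1 7 4 9 2 8 / 4 9 2 8 3 6 5 1 7 / 1 3 5 2 6 8 7 4 9 / 9 4 6 3 5 7 2 8 1 / 8 2 7 9 4 1 3 5 6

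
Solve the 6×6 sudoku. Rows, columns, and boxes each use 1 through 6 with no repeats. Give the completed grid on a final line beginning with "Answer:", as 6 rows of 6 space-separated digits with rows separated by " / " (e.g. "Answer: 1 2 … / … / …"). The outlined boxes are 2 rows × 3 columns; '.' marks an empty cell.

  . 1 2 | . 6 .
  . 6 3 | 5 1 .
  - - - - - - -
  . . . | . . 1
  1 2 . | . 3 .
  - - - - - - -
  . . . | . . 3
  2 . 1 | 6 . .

Step 1. [r4c4∈{4}] only 4 remains possible at r4c4. So r4c4=4.
Step 2. [r2c1∈{4}] r2c1's peers cover all but 4. So r2c1=4.
Step 3. [r3c1∈{3,5,6}] across col 1, 3 lands solely at r3c1 ⇒ r3c1=3.
Step 4. [r3c3∈{4,5,6}] across row 3, 6 lands solely at r3c3. So r3c3=6.
Step 5. [r5c3∈{4,5}] col 3 places 4 nowhere but r5c3. So r5c3=4.
Step 6. [r5c2∈{5}] r5c2 is down to just 5, so r5c2=5.
Step 7. [r3c5∈{2,5}] in row 3, 5 fits only at r3c5. So r3c5=5.
Step 8. [r5c5∈{2}] r5c5 is down to just 2. So r5c5=2.
Step 9. [r1c6∈{4}] r1c6's peers cover all but 4 ⇒ r1c6=4.
Step 10. [r6c2∈{3}] r6c2's peers cover all but 3. So r6c2=3.
Step 11. [r2c6∈{2}] nothing but 2 survives at r2c6, so r2c6=2.
Step 12. [r4c3∈{5}] r4c3's peers cover all but 5 ⇒ r4c3=5.
Step 13. [r3c2∈{4}] r3c2 has the single candidate 4, so r3c2=4.
Step 14. [r5c1∈{6}] r5c1 has the single candidate 6 ⇒ r5c1=6.
Step 15. [r5c4∈{1}] r5c4 has the single candidate 1, so r5c4=1.
Step 16. [r6c6∈{5}] r6c6 has the single candidate 5, so r6c6=5.
Step 17. [r1c4∈{3}] nothing but 3 survives at r1c4 ⇒ r1c4=3.
Step 18. [r6c5∈{4}] r6c5 has the single candidate 4 ⇒ r6c5=4.
Step 19. [r3c4∈{2}] only 2 remains possible at r3c4. So r3c4=2.
Step 20. [r1c1∈{5}] r1c1 is down to just 5 ⇒ r1c1=5.
Step 21. [r4c6∈{6}] r4c6's peers cover all but 6, so r4c6=6.

Answer: 5 1 2 3 6 4 / 4 6 3 5 1 2 / 3 4 6 2 5 1 / 1 2 5 4 3 6 / 6 5 4 1 2 3 / 2 3 1 6 4 5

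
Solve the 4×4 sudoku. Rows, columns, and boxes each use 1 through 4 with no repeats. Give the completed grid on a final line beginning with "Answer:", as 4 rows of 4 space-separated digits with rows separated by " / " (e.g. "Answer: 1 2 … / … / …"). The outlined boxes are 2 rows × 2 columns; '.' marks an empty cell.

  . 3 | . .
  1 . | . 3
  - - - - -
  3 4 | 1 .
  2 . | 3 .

Step 1. [r2c3∈{2,4}] across row 2, 4 lands solely at r2c3, so r2c3=4.
Step 2. [r1c4∈{1,2}] 1 has one home in row 1: r1c4 ⇒ r1c4=1.
Step 3. [r1c3∈{2}] only 2 remains possible at r1c3 ⇒ r1c3=2.
Step 4. [r2c2∈{2}] r2c2 is down to just 2 ⇒ r2c2=2.
Step 5. [r4c4∈{4}] r4c4's peers cover all but 4, so r4c4=4.
Step 6. [r1c1∈{4}] only 4 remains possible at r1c1 ⇒ r1c1=4.
Step 7. [r3c4∈{2}] r3c4 is down to just 2. So r3c4=2.
Step 8. [r4c2∈{1}] r4c2 is down to just 1, so r4c2=1.

Answer: 4 3 2 1 / 1 2 4 3 / 3 4 1 2 / 2 1 3 4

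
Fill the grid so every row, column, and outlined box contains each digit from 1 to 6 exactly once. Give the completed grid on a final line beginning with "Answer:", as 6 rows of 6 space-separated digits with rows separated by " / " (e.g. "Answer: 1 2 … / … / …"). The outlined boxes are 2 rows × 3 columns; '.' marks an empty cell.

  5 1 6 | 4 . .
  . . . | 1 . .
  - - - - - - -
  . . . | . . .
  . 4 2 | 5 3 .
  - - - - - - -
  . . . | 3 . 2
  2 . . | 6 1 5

Step 1. [r6c3∈{3,4}] in row 6, 4 fits only at r6c3 ⇒ r6c3=4.
Step 2. [r2c3∈{3}] nothing but 3 survives at r2c3 ⇒ r2c3=3.
Step 3. [r3c6∈{1,4,6}] across col 6, 4 lands solely at r3c6. So r3c6=4.
Step 4. [r3c1∈{1,3,6}] across col 1, 3 lands solely at r3c1, so r3c1=3.
Step 5. [r3c3∈{1,5}] r3c3 is the only open cell in row 3 admitting 1. So r3c3=1.
Step 6. [r4c1∈{6}] r4c1's peers cover all but 6. So r4c1=6.
Step 7. [r1c5∈{2}] r1c5 is down to just 2. So r1c5=2.
Step 8. [r5c2∈{5,6}] r5c2 is the only open cell in row 5 admitting 6. So r5c2=6.
Step 9. [r2c5∈{5,6}] across row 2, 5 lands solely at r2c5. So r2c5=5.
Step 10. [r6c2∈{3}] r6c2 is down to just 3. So r6c2=3.
Step 11. [r5c1∈{1}] only 1 remains possible at r5c1 ⇒ r5c1=1.
Step 12. [r2c6∈{6}] r2c6's peers cover all but 6 ⇒ r2c6=6.
Step 13. [r2c2∈{2}] nothing but 2 survives at r2c2, so r2c2=2.
Step 14. [r5c3∈{5}] r5c3's peers cover all but 5 ⇒ r5c3=5.
Step 15. [r1c6∈{3}] nothing but 3 survives at r1c6 ⇒ r1c6=3.
Step 16. [r3c2∈{5}] r3c2's peers cover all but 5. So r3c2=5.
Step 17. [r4c6∈{1}] r4c6 has the single candidate 1, so r4c6=1.
Step 18. [r3c5∈{6}] r3c5 is down to just 6, so r3c5=6.
Step 19. [r3c4∈{2}] r3c4 is down to just 2 ⇒ r3c4=2.
Step 20. [r5c5∈{4}] only 4 remains possible at r5c5. So r5c5=4.
Step 21. [r2c1∈{4}] r2c1 has the single candidate 4 ⇒ r2c1=4.

Answer: 5 1 6 4 2 3 / 4 2 3 1 5 6 / 3 5 1 2 6 4 / 6 4 2 5 3 1 / 1 6 5 3 4 2 / 2 3 4 6 1 5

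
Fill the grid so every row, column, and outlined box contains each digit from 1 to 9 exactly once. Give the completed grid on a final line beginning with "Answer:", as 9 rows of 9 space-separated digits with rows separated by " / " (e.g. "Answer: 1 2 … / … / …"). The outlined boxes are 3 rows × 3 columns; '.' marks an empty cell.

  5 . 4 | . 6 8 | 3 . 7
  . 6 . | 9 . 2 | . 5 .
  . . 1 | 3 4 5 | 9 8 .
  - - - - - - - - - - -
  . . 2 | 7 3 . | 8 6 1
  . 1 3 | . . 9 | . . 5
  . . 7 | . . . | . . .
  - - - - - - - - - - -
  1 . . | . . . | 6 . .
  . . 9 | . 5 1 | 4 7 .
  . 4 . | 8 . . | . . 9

Step 1. [r6c7∈{2}] r6c7's peers cover all but 2. So r6c7=2.
Step 2. [r4c6∈{4}] r4c6's peers cover all but 4, so r4c6=4.
Step 3. [r6c6∈{6}] r6c6's peers cover all but 6, so r6c6=6.
Step 4. [r5c1∈{4,6,8}] in row 5, 6 fits only at r5c1 ⇒ r5c1=6.
Step 5. [r2c1∈{3,7,8}] 3 has one home in row 2: r2c1 ⇒ r2c1=3.
Step 6. [r6c1∈{4,8,9}] in col 1, 4 fits only at r6c1. So r6c1=4.
Step 7. [r8c1∈{2,8}] in col 1, 8 fits only at r8c1 ⇒ r8c1=8.
Step 8. [r1c2∈{2,9}] 9 has one home in row 1: r1c2, so r1c2=9.
Step 9. [r1c8∈{1,2}] in row 1, 2 fits only at r1c8. So r1c8=2.
Step 10. [r7c8∈{3}] nothing but 3 survives at r7c8, so r7c8=3.
Step 11. [r7c6∈{7}] r7c6 has the single candidate 7, so r7c6=7.
Step 12. [r9c5∈{2}] only 2 remains possible at r9c5, so r9c5=2.
Step 13. [r6c4∈{1,5}] across col 4, 5 lands solely at r6c4 ⇒ r6c4=5.
Step 14. [r3c1∈{2,7}] in col 1, 2 fits only at r3c1, so r3c1=2.
Step 15. [r9c7∈{1,5}] across col 7, 5 lands solely at r9c7, so r9c7=5.
Step 16. [r8c9∈{2}] r8c9 is down to just 2, so r8c9=2.
Step 17. [r6c5∈{1,8}] in row 6, 1 fits only at r6c5. So r6c5=1.
Step 18. [r4c2∈{5}] r4c2's peers cover all but 5, so r4c2=5.
Step 19. [r2c3∈{8}] r2c3 is down to just 8 ⇒ r2c3=8.
Step 20. [r5c7∈{7}] r5c7 is down to just 7 ⇒ r5c7=7.
Step 21. [r7c3∈{5}] only 5 remains possible at r7c3. So r7c3=5.
Step 22. [r7c4∈{4}] r7c4 is down to just 4. So r7c4=4.
Step 23. [r5c5∈{8}] r5c5 has the single candidate 8. So r5c5=8.
Step 24. [r9c8∈{1}] r9c8's peers cover all but 1. So r9c8=1.
Step 25. [r9c6∈{3}] r9c6 is down to just 3 ⇒ r9c6=3.
Step 26. [r7c9∈{8}] nothing but 8 survives at r7c9, so r7c9=8.
Step 27. [r4c1∈{9}] r4c1's peers cover all but 9, so r4c1=9.
Step 28. [r9c1∈{7}] r9c1 is down to just 7 ⇒ r9c1=7.
Step 29. [r6c9∈{3}] r6c9's peers cover all but 3 ⇒ r6c9=3.
Step 30. [r2c9∈{4}] r2c9 is down to just 4 ⇒ r2c9=4.
Step 31. [r6c8∈{9}] r6c8's peers cover all but 9, so r6c8=9.
Step 32. [r9c3∈{6}] only 6 remains possible at r9c3 ⇒ r9c3=6.
Step 33. [r6c2∈{8}] r6c2's peers cover all but 8. So r6c2=8.
Step 34. [r3c2∈{7}] r3c2's peers cover all but 7, so r3c2=7.
Step 35. [r7c5∈{9}] r7c5's peers cover all but 9, so r7c5=9.
Step 36. [r7c2∈{2}] nothing but 2 survives at r7c2 ⇒ r7c2=2.
Step 37. [r1c4∈{1}] nothing but 1 survives at r1c4. So r1c4=1.
Step 38. [r8c4∈{6}] nothing but 6 survives at r8c4. So r8c4=6.
Step 39. [r3c9∈{6}] r3c9 is down to just 6. So r3c9=6.
Step 40. [r8c2∈{3}] r8c2 has the single candidate 3 ⇒ r8c2=3.
Step 41. [r2c7∈{1}] r2c7 has the single candidate 1, so r2c7=1.
Step 42. [r2c5∈{7}] r2c5's peers cover all but 7, so r2c5=7.
Step 43. [r5c4∈{2}] r5c4 has the single candidate 2. So r5c4=2.
Step 44. [r5c8∈{4}] nothing but 4 survives at r5c8, so r5c8=4.

Answer: 5 9 4 1 6 8 3 2 7 / 3 6 8 9 7 2 1 5 4 / 2 7 1 3 4 5 9 8 6 / 9 5 2 7 3 4 8 6 1 / 6 1 3 2 8 9 7 4 5 / 4 8 7 5 1 6 2 9 3 / 1 2 5 4 9 7 6 3 8 / 8 3 9 6 5 1 4 7 2 / 7 4 6 8 2 3 5 1 9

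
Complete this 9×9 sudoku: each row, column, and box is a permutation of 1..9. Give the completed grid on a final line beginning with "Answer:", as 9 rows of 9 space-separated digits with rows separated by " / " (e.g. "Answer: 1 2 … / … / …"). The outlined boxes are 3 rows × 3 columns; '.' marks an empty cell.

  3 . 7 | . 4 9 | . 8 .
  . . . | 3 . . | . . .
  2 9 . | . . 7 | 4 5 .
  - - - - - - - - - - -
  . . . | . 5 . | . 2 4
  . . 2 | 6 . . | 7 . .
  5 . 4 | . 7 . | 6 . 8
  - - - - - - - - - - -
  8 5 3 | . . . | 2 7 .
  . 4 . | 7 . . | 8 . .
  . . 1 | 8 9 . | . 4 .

Step 1. [r3c4∈{1}] r3c4 has the single candidate 1 ⇒ r3c4=1.
Step 2. [r7c9∈{1,6,9}] r7c9 is the only open cell in row 7 admitting 9. So r7c9=9.
Step 3. [r1c7∈{1}] r1c7's peers cover all but 1 ⇒ r1c7=1.
Step 4. [r1c2∈{6}] r1c2 is down to just 6. So r1c2=6.
Step 5. [r9c7∈{3,5}] 5 has one home in col 7: r9c7, so r9c7=5.
Step 6. [r4c7∈{3,9}] r4c7 is the only open cell in col 7 admitting 3, so r4c7=3.
Step 7. [r8c8∈{1,3,6}] across col 8, 3 lands solely at r8c8 ⇒ r8c8=3.
Step 8. [r2c8∈{6,9}] 6 has one home in col 8: r2c8. So r2c8=6.
Step 9. [r5c5∈{1,3,8}] 3 has one home in col 5: r5c5, so r5c5=3.
Step 10. [r8c9∈{1,6}] r8c9 is the only open cell in box 9 admitting 1. So r8c9=1.
Step 11. [r3c3∈{8}] r3c3 has the single candidate 8. So r3c3=8.
Step 12. [r2c2∈{1}] only 1 remains possible at r2c2. So r2c2=1.
Step 13. [r4c4∈{9}] r4c4 has the single candidate 9. So r4c4=9.
Step 14. [r5c1∈{1,9}] r5c1 is the only open cell in box 4 admitting 9. So r5c1=9.
Step 15. [r8c1∈{6}] r8c1 is down to just 6. So r8c1=6.
Step 16. [r8c5∈{2}] nothing but 2 survives at r8c5. So r8c5=2.
Step 17. [r5c6∈{1,4,8}] in row 5, 4 fits only at r5c6, so r5c6=4.
Step 18. [r4c6∈{1,8}] 8 has one home in box 5: r4c6 ⇒ r4c6=8.
Step 19. [r6c6∈{1,2}] box 5 places 1 nowhere but r6c6 ⇒ r6c6=1.
Step 20. [r2c6∈{2,5}] across col 6, 2 lands solely at r2c6 ⇒ r2c6=2.
Step 21. [r4c2∈{7}] nothing but 7 survives at r4c2 ⇒ r4c2=7.
Step 22. [r7c6∈{6}] nothing but 6 survives at r7c6. So r7c6=6.
Step 23. [r9c1∈{7}] r9c1 is down to just 7 ⇒ r9c1=7.
Step 24. [r9c9∈{6}] nothing but 6 survives at r9c9. So r9c9=6.
Step 25. [r3c9∈{3}] only 3 remains possible at r3c9. So r3c9=3.
Step 26. [r1c4∈{5}] only 5 remains possible at r1c4, so r1c4=5.
Step 27. [r1c9∈{2}] r1c9's peers cover all but 2. So r1c9=2.
Step 28. [r5c8∈{1}] nothing but 1 survives at r5c8 ⇒ r5c8=1.
Step 29. [r7c4∈{4}] r7c4 has the single candidate 4 ⇒ r7c4=4.
Step 30. [r2c3∈{5}] only 5 remains possible at r2c3 ⇒ r2c3=5.
Step 31. [r8c3∈{9}] r8c3 has the single candidate 9. So r8c3=9.
Step 32. [r5c2∈{8}] r5c2's peers cover all but 8. So r5c2=8.
Step 33. [r8c6∈{5}] r8c6 has the single candidate 5, so r8c6=5.
Step 34. [r5c9∈{5}] r5c9 has the single candidate 5, so r5c9=5.
Step 35. [r4c1∈{1}] r4c1 is down to just 1 ⇒ r4c1=1.
Step 36. [r2c1∈{4}] only 4 remains possible at r2c1, so r2c1=4.
Step 37. [r2c7∈{9}] nothing but 9 survives at r2c7. So r2c7=9.
Step 38. [r3c5∈{6}] r3c5 is down to just 6. So r3c5=6.
Step 39. [r2c5∈{8}] nothing but 8 survives at r2c5, so r2c5=8.
Step 40. [r6c8∈{9}] nothing but 9 survives at r6c8. So r6c8=9.
Step 41. [r7c5∈{1}] r7c5 is down to just 1. So r7c5=1.
Step 42. [r4c3∈{6}] r4c3's peers cover all but 6. So r4c3=6.
Step 43. [r2c9∈{7}] r2c9's peers cover all but 7 ⇒ r2c9=7.
Step 44. [r9c2∈{2}] nothing but 2 survives at r9c2. So r9c2=2.
Step 45. [r6c4∈{2}] nothing but 2 survives at r6c4. So r6c4=2.
Step 46. [r9c6∈{3}] only 3 remains possible at r9c6 ⇒ r9c6=3.
Step 47. [r6c2∈{3}] r6c2 is down to just 3. So r6c2=3.

Answer: 3 6 7 5 4 9 1 8 2 / 4 1 5 3 8 2 9 6 7 / 2 9 8 1 6 7 4 5 3 / 1 7 6 9 5 8 3 2 4 / 9 8 2 6 3 4 7 1 5 / 5 3 4 2 7 1 6 9 8 / 8 5 3 4 1 6 2 7 9 / 6 4 9 7 2 5 8 3 1 / 7 2 1 8 9 3 5 4 6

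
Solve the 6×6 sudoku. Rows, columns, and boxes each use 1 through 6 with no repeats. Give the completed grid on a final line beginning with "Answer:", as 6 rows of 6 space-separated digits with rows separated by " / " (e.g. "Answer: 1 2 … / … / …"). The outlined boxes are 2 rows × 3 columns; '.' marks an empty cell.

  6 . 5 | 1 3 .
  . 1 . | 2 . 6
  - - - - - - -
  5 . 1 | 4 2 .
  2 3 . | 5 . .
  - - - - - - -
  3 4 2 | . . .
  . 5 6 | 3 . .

Step 1. [r4c6∈{1}] nothing but 1 survives at r4c6. So r4c6=1.
Step 2. [r5c5∈{1,5,6}] in row 5, 1 fits only at r5c5, so r5c5=1.
Step 3. [r2c1∈{4}] r2c1 has the single candidate 4, so r2c1=4.
Step 4. [r1c6∈{4}] r1c6 is down to just 4, so r1c6=4.
Step 5. [r6c1∈{1}] r6c1's peers cover all but 1 ⇒ r6c1=1.
Step 6. [r2c3∈{3}] only 3 remains possible at r2c3, so r2c3=3.
Step 7. [r6c6∈{2}] r6c6 has the single candidate 2, so r6c6=2.
Step 8. [r4c3∈{4}] r4c3's peers cover all but 4, so r4c3=4.
Step 9. [r4c5∈{6}] r4c5's peers cover all but 6 ⇒ r4c5=6.
Step 10. [r2c5∈{5}] nothing but 5 survives at r2c5. So r2c5=5.
Step 11. [r5c6∈{5}] r5c6 is down to just 5 ⇒ r5c6=5.
Step 12. [r5c4∈{6}] nothing but 6 survives at r5c4, so r5c4=6.
Step 13. [r1c2∈{2}] r1c2 is down to just 2, so r1c2=2.
Step 14. [r6c5∈{4}] only 4 remains possible at r6c5. So r6c5=4.
Step 15. [r3c6∈{3}] only 3 remains possible at r3c6, so r3c6=3.
Step 16. [r3c2∈{6}] only 6 remains possible at r3c2, so r3c2=6.

Answer: 6 2 5 1 3 4 / 4 1 3 2 5 6 / 5 6 1 4 2 3 / 2 3 4 5 6 1 / 3 4 2 6 1 5 / 1 5 6 3 4 2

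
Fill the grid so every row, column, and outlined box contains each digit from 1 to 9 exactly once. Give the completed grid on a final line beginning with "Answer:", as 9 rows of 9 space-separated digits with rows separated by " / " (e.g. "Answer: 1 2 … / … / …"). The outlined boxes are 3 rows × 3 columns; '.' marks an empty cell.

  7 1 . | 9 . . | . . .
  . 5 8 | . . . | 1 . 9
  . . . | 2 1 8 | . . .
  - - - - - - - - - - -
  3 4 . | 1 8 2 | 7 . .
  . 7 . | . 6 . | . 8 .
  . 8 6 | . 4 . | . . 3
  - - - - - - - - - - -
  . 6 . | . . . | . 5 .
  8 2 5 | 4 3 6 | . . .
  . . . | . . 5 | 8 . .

Step 1. [r9c4∈{7}] r9c4 has the single candidate 7, so r9c4=7.
Step 2. [r4c3∈{9}] r4c3's peers cover all but 9. So r4c3=9.
Step 3. [r4c9∈{5,6}] 5 has one home in row 4: r4c9. So r4c9=5.
Step 4. [r8c7∈{9}] nothing but 9 survives at r8c7 ⇒ r8c7=9.
Step 5. [r6c7∈{2}] only 2 remains possible at r6c7, so r6c7=2.
Step 6. [r4c8∈{6}] only 6 remains possible at r4c8 ⇒ r4c8=6.
Step 7. [r9c9∈{1,2,4,6}] in row 9, 6 fits only at r9c9. So r9c9=6.
Step 8. [r5c7∈{4}] nothing but 4 survives at r5c7, so r5c7=4.
Step 9. [r5c9∈{1}] r5c9's peers cover all but 1 ⇒ r5c9=1.
Step 10. [r7c7∈{3}] r7c7 is down to just 3 ⇒ r7c7=3.
Step 11. [r6c1∈{1,5}] r6c1 is the only open cell in row 6 admitting 1, so r6c1=1.
Step 12. [r5c6∈{3,9}] 9 has one home in row 5: r5c6 ⇒ r5c6=9.
Step 13. [r8c9∈{7}] r8c9's peers cover all but 7. So r8c9=7.
Step 14. [r3c9∈{4}] nothing but 4 survives at r3c9. So r3c9=4.
Step 15. [r9c8∈{1,2,4}] across col 8, 4 lands solely at r9c8 ⇒ r9c8=4.
Step 16. [r3c3∈{3}] only 3 remains possible at r3c3 ⇒ r3c3=3.
Step 17. [r9c1∈{9}] only 9 remains possible at r9c1 ⇒ r9c1=9.
Step 18. [r7c1∈{4}] only 4 remains possible at r7c1. So r7c1=4.
Step 19. [r2c6∈{3,4,7}] r2c6 is the only open cell in row 2 admitting 4 ⇒ r2c6=4.
Step 20. [r3c1∈{6}] r3c1 has the single candidate 6, so r3c1=6.
Step 21. [r2c1∈{2}] r2c1's peers cover all but 2, so r2c1=2.
Step 22. [r5c4∈{3,5}] 3 has one home in row 5: r5c4 ⇒ r5c4=3.
Step 23. [r7c9∈{2}] nothing but 2 survives at r7c9 ⇒ r7c9=2.
Step 24. [r2c8∈{3,7}] r2c8 is the only open cell in row 2 admitting 3 ⇒ r2c8=3.
Step 25. [r7c3∈{1,7}] 7 has one home in row 7: r7c3, so r7c3=7.
Step 26. [r1c5∈{5}] r1c5 is down to just 5. So r1c5=5.
Step 27. [r9c3∈{1}] r9c3 is down to just 1, so r9c3=1.
Step 28. [r9c2∈{3}] only 3 remains possible at r9c2, so r9c2=3.
Step 29. [r9c5∈{2}] r9c5 is down to just 2 ⇒ r9c5=2.
Step 30. [r1c8∈{2}] r1c8 has the single candidate 2. So r1c8=2.
Step 31. [r6c8∈{9}] r6c8's peers cover all but 9. So r6c8=9.
Step 32. [r3c2∈{9}] only 9 remains possible at r3c2. So r3c2=9.
Step 33. [r1c9∈{8}] r1c9's peers cover all but 8. So r1c9=8.
Step 34. [r1c7∈{6}] r1c7 has the single candidate 6. So r1c7=6.
Step 35. [r6c4∈{5}] r6c4 is down to just 5 ⇒ r6c4=5.
Step 36. [r7c6∈{1}] nothing but 1 survives at r7c6 ⇒ r7c6=1.
Step 37. [r3c7∈{5}] only 5 remains possible at r3c7. So r3c7=5.
Step 38. [r5c3∈{2}] r5c3 is down to just 2, so r5c3=2.
Step 39. [r7c5∈{9}] r7c5 is down to just 9, so r7c5=9.
Step 40. [r5c1∈{5}] r5c1 is down to just 5. So r5c1=5.
Step 41. [r2c5∈{7}] r2c5 is down to just 7, so r2c5=7.
Step 42. [r3c8∈{7}] r3c8 has the single candidate 7, so r3c8=7.
Step 43. [r6c6∈{7}] only 7 remains possible at r6c6. So r6c6=7.
Step 44. [r8c8∈{1}] nothing but 1 survives at r8c8 ⇒ r8c8=1.
Step 45. [r7c4∈{8}] r7c4 is down to just 8, so r7c4=8.
Step 46. [r1c6∈{3}] nothing but 3 survives at r1c6. So r1c6=3.
Step 47. [r1c3∈{4}] only 4 remains possible at r1c3. So r1c3=4.
Step 48. [r2c4∈{6}] r2c4 is down to just 6, so r2c4=6.

Answer: 7 1 4 9 5 3 6 2 8 / 2 5 8 6 7 4 1 3 9 / 6 9 3 2 1 8 5 7 4 / 3 4 9 1 8 2 7 6 5 / 5 7 2 3 6 9 4 8 1 / 1 8 6 5 4 7 2 9 3 / 4 6 7 8 9 1 3 5 2 / 8 2 5 4 3 6 9 1 7 / 9 3 1 7 2 5 8 4 6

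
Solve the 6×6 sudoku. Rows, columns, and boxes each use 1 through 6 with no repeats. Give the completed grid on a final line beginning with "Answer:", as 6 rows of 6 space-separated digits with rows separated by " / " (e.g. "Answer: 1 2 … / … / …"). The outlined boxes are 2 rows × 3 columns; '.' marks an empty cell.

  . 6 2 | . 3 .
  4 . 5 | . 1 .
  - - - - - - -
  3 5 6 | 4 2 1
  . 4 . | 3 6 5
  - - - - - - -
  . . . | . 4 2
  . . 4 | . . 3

Step 1. [r6c5∈{5}] only 5 remains possible at r6c5. So r6c5=5.
Step 2. [r1c1∈{1}] r1c1's peers cover all but 1, so r1c1=1.
Step 3. [r6c2∈{1,2}] col 2 places 2 nowhere but r6c2 ⇒ r6c2=2.
Step 4. [r5c2∈{1,3}] across col 2, 1 lands solely at r5c2 ⇒ r5c2=1.
Step 5. [r5c4∈{6}] nothing but 6 survives at r5c4. So r5c4=6.
Step 6. [r2c4∈{2}] only 2 remains possible at r2c4, so r2c4=2.
Step 7. [r1c4∈{5}] r1c4 has the single candidate 5 ⇒ r1c4=5.
Step 8. [r2c2∈{3}] nothing but 3 survives at r2c2 ⇒ r2c2=3.
Step 9. [r6c1∈{6}] only 6 remains possible at r6c1, so r6c1=6.
Step 10. [r4c3∈{1}] r4c3's peers cover all but 1, so r4c3=1.
Step 11. [r4c1∈{2}] r4c1 is down to just 2 ⇒ r4c1=2.
Step 12. [r1c6∈{4}] r1c6's peers cover all but 4 ⇒ r1c6=4.
Step 13. [r5c1∈{5}] r5c1's peers cover all but 5, so r5c1=5.
Step 14. [r2c6∈{6}] r2c6 has the single candidate 6 ⇒ r2c6=6.
Step 15. [r6c4∈{1}] r6c4 has the single candidate 1. So r6c4=1.
Step 16. [r5c3∈{3}] only 3 remains possible at r5c3. So r5c3=3.

Answer: 1 6 2 5 3 4 / 4 3 5 2 1 6 / 3 5 6 4 2 1 / 2 4 1 3 6 5 / 5 1 3 6 4 2 / 6 2 4 1 5 3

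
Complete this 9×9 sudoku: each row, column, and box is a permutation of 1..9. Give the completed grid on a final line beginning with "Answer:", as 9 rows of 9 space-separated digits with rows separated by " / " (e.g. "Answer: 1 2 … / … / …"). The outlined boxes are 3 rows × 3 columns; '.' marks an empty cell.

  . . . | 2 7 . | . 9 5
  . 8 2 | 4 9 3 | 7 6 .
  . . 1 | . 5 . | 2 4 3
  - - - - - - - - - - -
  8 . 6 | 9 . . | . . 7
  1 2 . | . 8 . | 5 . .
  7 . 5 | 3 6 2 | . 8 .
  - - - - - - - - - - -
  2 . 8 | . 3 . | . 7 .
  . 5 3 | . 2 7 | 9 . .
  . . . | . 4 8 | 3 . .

Step 1. [r7c7∈{1,4,6}] r7c7 is the only open cell in col 7 admitting 6, so r7c7=6.
Step 2. [r8c8∈{1}] nothing but 1 survives at r8c8 ⇒ r8c8=1.
Step 3. [r1c6∈{1,6}] in box 2, 1 fits only at r1c6. So r1c6=1.
Step 4. [r7c9∈{4}] r7c9 has the single candidate 4. So r7c9=4.
Step 5. [r1c3∈{4}] only 4 remains possible at r1c3 ⇒ r1c3=4.
Step 6. [r3c2∈{6,7,9}] row 3 places 7 nowhere but r3c2 ⇒ r3c2=7.
Step 7. [r4c2∈{3,4}] r4c2 is the only open cell in box 4 admitting 3. So r4c2=3.
Step 8. [r8c4∈{6}] only 6 remains possible at r8c4, so r8c4=6.
Step 9. [r1c2∈{6}] only 6 remains possible at r1c2 ⇒ r1c2=6.
Step 10. [r5c3∈{9}] r5c3's peers cover all but 9 ⇒ r5c3=9.
Step 11. [r9c8∈{2,5}] col 8 places 5 nowhere but r9c8. So r9c8=5.
Step 12. [r9c4∈{1}] r9c4's peers cover all but 1. So r9c4=1.
Step 13. [r9c2∈{9}] r9c2 is down to just 9. So r9c2=9.
Step 14. [r4c6∈{4,5}] across row 4, 5 lands solely at r4c6 ⇒ r4c6=5.
Step 15. [r4c7∈{1,4}] 4 has one home in row 4: r4c7. So r4c7=4.
Step 16. [r6c9∈{1,9}] in row 6, 9 fits only at r6c9. So r6c9=9.
Step 17. [r5c4∈{7}] nothing but 7 survives at r5c4. So r5c4=7.
Step 18. [r5c8∈{3}] r5c8 has the single candidate 3. So r5c8=3.
Step 19. [r9c1∈{6}] nothing but 6 survives at r9c1, so r9c1=6.
Step 20. [r1c7∈{8}] r1c7's peers cover all but 8 ⇒ r1c7=8.
Step 21. [r7c6∈{9}] only 9 remains possible at r7c6. So r7c6=9.
Step 22. [r2c1∈{5}] nothing but 5 survives at r2c1. So r2c1=5.
Step 23. [r9c3∈{7}] r9c3 is down to just 7. So r9c3=7.
Step 24. [r3c4∈{8}] r3c4's peers cover all but 8. So r3c4=8.
Step 25. [r8c1∈{4}] r8c1's peers cover all but 4 ⇒ r8c1=4.
Step 26. [r5c6∈{4}] nothing but 4 survives at r5c6, so r5c6=4.
Step 27. [r3c6∈{6}] r3c6 is down to just 6 ⇒ r3c6=6.
Step 28. [r6c2∈{4}] r6c2 has the single candidate 4 ⇒ r6c2=4.
Step 29. [r4c8∈{2}] only 2 remains possible at r4c8 ⇒ r4c8=2.
Step 30. [r7c4∈{5}] r7c4 is down to just 5, so r7c4=5.
Step 31. [r9c9∈{2}] r9c9 has the single candidate 2 ⇒ r9c9=2.
Step 32. [r6c7∈{1}] nothing but 1 survives at r6c7 ⇒ r6c7=1.
Step 33. [r3c1∈{9}] nothing but 9 survives at r3c1. So r3c1=9.
Step 34. [r1c1∈{3}] only 3 remains possible at r1c1 ⇒ r1c1=3.
Step 35. [r5c9∈{6}] r5c9 is down to just 6, so r5c9=6.
Step 36. [r2c9∈{1}] nothing but 1 survives at r2c9 ⇒ r2c9=1.
Step 37. [r7c2∈{1}] r7c2 is down to just 1, so r7c2=1.
Step 38. [r8c9∈{8}] only 8 remains possible at r8c9 ⇒ r8c9=8.
Step 39. [r4c5∈{1}] r4c5 has the single candidate 1 ⇒ r4c5=1.

Answer: 3 6 4 2 7 1 8 9 5 / 5 8 2 4 9 3 7 6 1 / 9 7 1 8 5 6 2 4 3 / 8 3 6 9 1 5 4 2 7 / 1 2 9 7 8 4 5 3 6 / 7 4 5 3 6 2 1 8 9 / 2 1 8 5 3 9 6 7 4 / 4 5 3 6 2 7 9 1 8 / 6 9 7 1 4 8 3 5 2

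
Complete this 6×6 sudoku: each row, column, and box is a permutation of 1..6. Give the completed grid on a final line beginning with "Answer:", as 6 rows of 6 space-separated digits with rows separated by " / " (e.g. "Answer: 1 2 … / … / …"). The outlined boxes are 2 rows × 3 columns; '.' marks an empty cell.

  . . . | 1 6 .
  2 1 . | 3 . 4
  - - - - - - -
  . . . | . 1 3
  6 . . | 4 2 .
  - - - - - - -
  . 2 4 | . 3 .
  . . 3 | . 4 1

Step 1. [r1c3∈{5}] only 5 remains possible at r1c3 ⇒ r1c3=5.
Step 2. [r6c1∈{5}] only 5 remains possible at r6c1. So r6c1=5.
Step 3. [r3c4∈{5,6}] row 3 places 6 nowhere but r3c4, so r3c4=6.
Step 4. [r3c1∈{4}] only 4 remains possible at r3c1, so r3c1=4.
Step 5. [r4c6∈{5}] r4c6's peers cover all but 5, so r4c6=5.
Step 6. [r4c2∈{3}] r4c2's peers cover all but 3. So r4c2=3.
Step 7. [r2c5∈{5}] r2c5 is down to just 5. So r2c5=5.
Step 8. [r6c4∈{2}] nothing but 2 survives at r6c4 ⇒ r6c4=2.
Step 9. [r6c2∈{6}] only 6 remains possible at r6c2, so r6c2=6.
Step 10. [r1c1∈{3}] nothing but 3 survives at r1c1 ⇒ r1c1=3.
Step 11. [r1c2∈{4}] nothing but 4 survives at r1c2. So r1c2=4.
Step 12. [r3c3∈{2}] nothing but 2 survives at r3c3, so r3c3=2.
Step 13. [r1c6∈{2}] r1c6 has the single candidate 2. So r1c6=2.
Step 14. [r4c3∈{1}] r4c3 is down to just 1 ⇒ r4c3=1.
Step 15. [r2c3∈{6}] only 6 remains possible at r2c3, so r2c3=6.
Step 16. [r5c6∈{6}] r5c6 is down to just 6. So r5c6=6.
Step 17. [r3c2∈{5}] only 5 remains possible at r3c2. So r3c2=5.
Step 18. [r5c1∈{1}] only 1 remains possible at r5c1, so r5c1=1.
Step 19. [r5c4∈{5}] nothing but 5 survives at r5c4 ⇒ r5c4=5.

Answer: 3 4 5 1 6 2 / 2 1 6 3 5 4 / 4 5 2 6 1 3 / 6 3 1 4 2 5 / 1 2 4 5 3 6 / 5 6 3 2 4 1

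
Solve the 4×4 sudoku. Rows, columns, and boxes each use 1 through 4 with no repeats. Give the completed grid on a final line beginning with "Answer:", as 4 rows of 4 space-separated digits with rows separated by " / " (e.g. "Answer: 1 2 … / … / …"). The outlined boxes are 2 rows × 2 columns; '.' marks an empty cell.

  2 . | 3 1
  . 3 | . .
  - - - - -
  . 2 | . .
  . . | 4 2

Step 1. [r2c1∈{1,4}] r2c1 is the only open cell in row 2 admitting 1 ⇒ r2c1=1.
Step 2. [r3c4∈{3}] only 3 remains possible at r3c4. So r3c4=3.
Step 3. [r1c2∈{4}] only 4 remains possible at r1c2 ⇒ r1c2=4.
Step 4. [r2c4∈{4}] r2c4's peers cover all but 4, so r2c4=4.
Step 5. [r3c1∈{4}] r3c1 is down to just 4. So r3c1=4.
Step 6. [r4c2∈{1}] r4c2's peers cover all but 1 ⇒ r4c2=1.
Step 7. [r4c1∈{3}] r4c1's peers cover all but 3, so r4c1=3.
Step 8. [r2c3∈{2}] nothing but 2 survives at r2c3. So r2c3=2.
Step 9. [r3c3∈{1}] r3c3 has the single candidate 1, so r3c3=1.

Answer: 2 4 3 1 / 1 3 2 4 / 4 2 1 3 / 3 1 4 2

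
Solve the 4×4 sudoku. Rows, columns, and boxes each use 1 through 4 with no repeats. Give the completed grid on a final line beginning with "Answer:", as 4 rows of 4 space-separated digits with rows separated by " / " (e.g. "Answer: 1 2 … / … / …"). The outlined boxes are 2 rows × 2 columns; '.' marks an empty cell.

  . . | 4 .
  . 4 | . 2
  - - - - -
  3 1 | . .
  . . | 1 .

Step 1. [r4c4∈{3,4}] row 4 places 3 nowhere but r4c4. So r4c4=3.
Step 2. [r4c2∈{2}] r4c2 has the single candidate 2. So r4c2=2.
Step 3. [r1c1∈{1,2}] across row 1, 2 lands solely at r1c1 ⇒ r1c1=2.
Step 4. [r1c4∈{1}] nothing but 1 survives at r1c4, so r1c4=1.
Step 5. [r3c3∈{2}] nothing but 2 survives at r3c3 ⇒ r3c3=2.
Step 6. [r1c2∈{3}] r1c2 is down to just 3, so r1c2=3.
Step 7. [r3c4∈{4}] r3c4 has the single candidate 4. So r3c4=4.
Step 8. [r2c1∈{1}] r2c1's peers cover all but 1, so r2c1=1.
Step 9. [r2c3∈{3}] nothing but 3 survives at r2c3, so r2c3=3.
Step 10. [r4c1∈{4}] nothing but 4 survives at r4c1. So r4c1=4.

Answer: 2 3 4 1 / 1 4 3 2 / 3 1 2 4 / 4 2 1 3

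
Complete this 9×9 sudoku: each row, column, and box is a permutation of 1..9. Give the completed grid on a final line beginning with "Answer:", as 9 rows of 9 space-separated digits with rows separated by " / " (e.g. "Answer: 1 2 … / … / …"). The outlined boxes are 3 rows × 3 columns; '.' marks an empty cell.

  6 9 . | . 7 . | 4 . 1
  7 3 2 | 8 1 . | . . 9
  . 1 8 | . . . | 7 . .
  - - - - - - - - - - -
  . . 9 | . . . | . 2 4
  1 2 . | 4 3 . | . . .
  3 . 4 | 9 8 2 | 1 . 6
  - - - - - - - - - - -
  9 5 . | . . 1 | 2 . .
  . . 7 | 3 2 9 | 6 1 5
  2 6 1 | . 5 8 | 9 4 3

Step 1. [r6c8∈{5,7}] row 6 places 5 nowhere but r6c8, so r6c8=5.
Step 2. [r4c5∈{6}] r4c5 is down to just 6, so r4c5=6.
Step 3. [r3c1∈{4,5}] in box 1, 4 fits only at r3c1. So r3c1=4.
Step 4. [r4c1∈{5,8}] in col 1, 5 fits only at r4c1 ⇒ r4c1=5.
Step 5. [r5c6∈{5,7}] in row 5, 5 fits only at r5c6. So r5c6=5.
Step 6. [r5c7∈{8}] r5c7 is down to just 8, so r5c7=8.
Step 7. [r3c4∈{2,5,6}] across row 3, 5 lands solely at r3c4, so r3c4=5.
Step 8. [r4c6∈{7}] nothing but 7 survives at r4c6 ⇒ r4c6=7.
Step 9. [r5c9∈{7}] nothing but 7 survives at r5c9, so r5c9=7.
Step 10. [r1c6∈{3}] nothing but 3 survives at r1c6. So r1c6=3.
Step 11. [r2c8∈{6}] r2c8's peers cover all but 6, so r2c8=6.
Step 12. [r7c8∈{7,8}] r7c8 is the only open cell in col 8 admitting 7 ⇒ r7c8=7.
Step 13. [r8c1∈{8}] r8c1's peers cover all but 8. So r8c1=8.
Step 14. [r2c7∈{5}] r2c7 is down to just 5, so r2c7=5.
Step 15. [r3c8∈{3}] r3c8 is down to just 3, so r3c8=3.
Step 16. [r4c4∈{1}] only 1 remains possible at r4c4 ⇒ r4c4=1.
Step 17. [r1c3∈{5}] r1c3 has the single candidate 5. So r1c3=5.
Step 18. [r5c3∈{6}] only 6 remains possible at r5c3 ⇒ r5c3=6.
Step 19. [r3c6∈{6}] nothing but 6 survives at r3c6 ⇒ r3c6=6.
Step 20. [r4c2∈{8}] r4c2 is down to just 8 ⇒ r4c2=8.
Step 21. [r7c4∈{6}] only 6 remains possible at r7c4 ⇒ r7c4=6.
Step 22. [r8c2∈{4}] r8c2 has the single candidate 4 ⇒ r8c2=4.
Step 23. [r7c9∈{8}] r7c9 is down to just 8, so r7c9=8.
Step 24. [r5c8∈{9}] r5c8 has the single candidate 9 ⇒ r5c8=9.
Step 25. [r1c8∈{8}] only 8 remains possible at r1c8, so r1c8=8.
Step 26. [r6c2∈{7}] only 7 remains possible at r6c2. So r6c2=7.
Step 27. [r7c3∈{3}] nothing but 3 survives at r7c3 ⇒ r7c3=3.
Step 28. [r1c4∈{2}] nothing but 2 survives at r1c4. So r1c4=2.
Step 29. [r4c7∈{3}] r4c7's peers cover all but 3. So r4c7=3.
Step 30. [r3c5∈{9}] only 9 remains possible at r3c5. So r3c5=9.
Step 31. [r7c5∈{4}] nothing but 4 survives at r7c5, so r7c5=4.
Step 32. [r9c4∈{7}] nothing but 7 survives at r9c4, so r9c4=7.
Step 33. [r2c6∈{4}] nothing but 4 survives at r2c6. So r2c6=4.
Step 34. [r3c9∈{2}] r3c9's peers cover all but 2. So r3c9=2.

Answer: 6 9 5 2 7 3 4 8 1 / 7 3 2 8 1 4 5 6 9 / 4 1 8 5 9 6 7 3 2 / 5 8 9 1 6 7 3 2 4 / 1 2 6 4 3 5 8 9 7 / 3 7 4 9 8 2 1 5 6 / 9 5 3 6 4 1 2 7 8 / 8 4 7 3 2 9 6 1 5 / 2 6 1 7 5 8 9 4 3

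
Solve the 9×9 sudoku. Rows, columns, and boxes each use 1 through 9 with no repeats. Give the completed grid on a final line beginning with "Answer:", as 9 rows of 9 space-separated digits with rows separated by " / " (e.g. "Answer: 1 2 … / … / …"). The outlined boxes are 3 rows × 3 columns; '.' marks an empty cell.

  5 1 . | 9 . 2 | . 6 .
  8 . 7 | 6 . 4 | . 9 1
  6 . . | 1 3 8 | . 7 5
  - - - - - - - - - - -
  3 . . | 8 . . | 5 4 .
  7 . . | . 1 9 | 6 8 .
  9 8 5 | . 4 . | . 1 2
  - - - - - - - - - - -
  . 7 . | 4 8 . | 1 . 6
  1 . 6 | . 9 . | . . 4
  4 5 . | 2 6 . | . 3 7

Step 1. [r7c3∈{2,3,9}] 9 has one home in row 7: r7c3 ⇒ r7c3=9.
Step 2. [r7c6∈{3,5}] 3 has one home in row 7: r7c6, so r7c6=3.
Step 3. [r1c3∈{3,4}] col 3 places 3 nowhere but r1c3. So r1c3=3.
Step 4. [r2c2∈{2}] only 2 remains possible at r2c2, so r2c2=2.
Step 5. [r6c7∈{3,7}] in col 7, 7 fits only at r6c7 ⇒ r6c7=7.
Step 6. [r8c6∈{5,7}] col 6 places 5 nowhere but r8c6 ⇒ r8c6=5.
Step 7. [r3c3∈{4}] only 4 remains possible at r3c3, so r3c3=4.
Step 8. [r8c7∈{2,8}] across row 8, 8 lands solely at r8c7, so r8c7=8.
Step 9. [r4c5∈{2,7}] col 5 places 2 nowhere but r4c5 ⇒ r4c5=2.
Step 10. [r6c4∈{3}] r6c4 has the single candidate 3. So r6c4=3.
Step 11. [r8c8∈{2}] nothing but 2 survives at r8c8, so r8c8=2.
Step 12. [r4c6∈{6,7}] in row 4, 7 fits only at r4c6, so r4c6=7.
Step 13. [r8c4∈{7}] only 7 remains possible at r8c4 ⇒ r8c4=7.
Step 14. [r4c9∈{9}] only 9 remains possible at r4c9 ⇒ r4c9=9.
Step 15. [r3c2∈{9}] only 9 remains possible at r3c2, so r3c2=9.
Step 16. [r5c4∈{5}] r5c4 is down to just 5 ⇒ r5c4=5.
Step 17. [r6c6∈{6}] r6c6 is down to just 6, so r6c6=6.
Step 18. [r1c9∈{8}] r1c9 is down to just 8. So r1c9=8.
Step 19. [r2c5∈{5}] nothing but 5 survives at r2c5. So r2c5=5.
Step 20. [r7c8∈{5}] r7c8 is down to just 5. So r7c8=5.
Step 21. [r4c3∈{1}] r4c3 has the single candidate 1, so r4c3=1.
Step 22. [r5c3∈{2}] r5c3 has the single candidate 2. So r5c3=2.
Step 23. [r2c7∈{3}] only 3 remains possible at r2c7, so r2c7=3.
Step 24. [r9c3∈{8}] r9c3 is down to just 8, so r9c3=8.
Step 25. [r5c2∈{4}] r5c2 has the single candidate 4. So r5c2=4.
Step 26. [r5c9∈{3}] r5c9 is down to just 3, so r5c9=3.
Step 27. [r4c2∈{6}] r4c2's peers cover all but 6. So r4c2=6.
Step 28. [r9c7∈{9}] nothing but 9 survives at r9c7. So r9c7=9.
Step 29. [r9c6∈{1}] only 1 remains possible at r9c6 ⇒ r9c6=1.
Step 30. [r8c2∈{3}] nothing but 3 survives at r8c2, so r8c2=3.
Step 31. [r7c1∈{2}] r7c1 has the single candidate 2. So r7c1=2.
Step 32. [r1c5∈{7}] r1c5 is down to just 7 ⇒ r1c5=7.
Step 33. [r3c7∈{2}] only 2 remains possible at r3c7 ⇒ r3c7=2.
Step 34. [r1c7∈{4}] only 4 remains possible at r1c7, so r1c7=4.

Answer: 5 1 3 9 7 2 4 6 8 / 8 2 7 6 5 4 3 9 1 / 6 9 4 1 3 8 2 7 5 / 3 6 1 8 2 7 5 4 9 / 7 4 2 5 1 9 6 8 3 / 9 8 5 3 4 6 7 1 2 / 2 7 9 4 8 3 1 5 6 / 1 3 6 7 9 5 8 2 4 / 4 5 8 2 6 1 9 3 7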